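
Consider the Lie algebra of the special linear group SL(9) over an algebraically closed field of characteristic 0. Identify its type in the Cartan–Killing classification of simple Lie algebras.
This is sl(9), which has dimension 9^2 - 1 = 80 and rank 9 - 1 = 8 (a Cartan subalgebra is the diagonal traceless matrices). In the classification of classical Lie algebras, the special linear algebra sl(n+1) has type A_n; here n = 8, so the Dynkin diagram is a chain of 8 nodes with single edges (A_8). Hence the type is A_8.

type A_8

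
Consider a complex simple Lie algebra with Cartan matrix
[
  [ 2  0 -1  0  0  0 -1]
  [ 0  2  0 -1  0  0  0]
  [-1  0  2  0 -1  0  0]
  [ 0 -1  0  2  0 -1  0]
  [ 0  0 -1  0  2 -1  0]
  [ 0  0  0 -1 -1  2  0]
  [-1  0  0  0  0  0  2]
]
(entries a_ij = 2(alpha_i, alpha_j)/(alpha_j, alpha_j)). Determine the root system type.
The matrix has rank 7 with 2's on the diagonal. Reading the off-diagonal entries as Dynkin edges (a single edge where a_ij = a_ji = -1; a double or triple edge where a_ij * a_ji = 2 or 3), the diagram is a chain of 7 nodes with single edges (A_7). One simple-root ordering that puts it in standard form is (alpha_7, alpha_1, alpha_3, alpha_5, alpha_6, alpha_4, alpha_2). So the algebra is type A_7, i.e. sl(8).

A_7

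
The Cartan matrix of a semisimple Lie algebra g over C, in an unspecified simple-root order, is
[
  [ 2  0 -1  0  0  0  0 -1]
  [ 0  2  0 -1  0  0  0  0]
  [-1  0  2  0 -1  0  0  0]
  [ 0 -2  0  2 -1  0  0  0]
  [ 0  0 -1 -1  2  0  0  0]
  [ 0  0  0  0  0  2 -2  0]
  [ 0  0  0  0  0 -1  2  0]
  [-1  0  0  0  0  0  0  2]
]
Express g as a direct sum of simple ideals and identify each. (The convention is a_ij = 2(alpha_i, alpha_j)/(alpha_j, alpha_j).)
B_2 (so(5)) + B_6 (so(13))

The diagram associated to this matrix has two connected components: the simple roots {alpha_6, alpha_7} form a chain of 2 nodes with a double edge at one end; the terminal node there is the unique short simple root (B_2), and {alpha_1, alpha_2, alpha_3, alpha_4, alpha_5, alpha_8} form a chain of 6 nodes with a double edge at one end; the terminal node there is the unique short simple root (B_6). A semisimple Lie algebra decomposes uniquely as the direct sum of simple ideals, one per connected component of its Dynkin diagram, so g ≅ B_2 ⊕ B_6 (dimension 10 + 78 = 88).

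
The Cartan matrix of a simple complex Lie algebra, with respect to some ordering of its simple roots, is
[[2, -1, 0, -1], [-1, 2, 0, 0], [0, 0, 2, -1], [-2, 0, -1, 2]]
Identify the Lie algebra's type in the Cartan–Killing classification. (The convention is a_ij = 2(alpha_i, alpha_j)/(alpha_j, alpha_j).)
F_4

The matrix has rank 4 with 2's on the diagonal. Reading the off-diagonal entries as Dynkin edges (a single edge where a_ij = a_ji = -1; a double or triple edge where a_ij * a_ji = 2 or 3), the diagram is a chain of 4 nodes with a double edge between the middle two (F_4). One simple-root ordering that puts it in standard form is (alpha_3, alpha_4, alpha_1, alpha_2). So the algebra is type F_4.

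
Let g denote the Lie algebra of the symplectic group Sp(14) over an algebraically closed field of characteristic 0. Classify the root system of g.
type C_7

This is sp(14), which has dimension 14(14+1)/2 = 105 and rank 14/2 = 7. In the classification of classical Lie algebras, the symplectic algebra sp(2n) has type C_n; here n = 7, so the Dynkin diagram is a chain of 7 nodes with a double edge at one end; the terminal node there is the unique long simple root (C_7). Hence the type is C_7.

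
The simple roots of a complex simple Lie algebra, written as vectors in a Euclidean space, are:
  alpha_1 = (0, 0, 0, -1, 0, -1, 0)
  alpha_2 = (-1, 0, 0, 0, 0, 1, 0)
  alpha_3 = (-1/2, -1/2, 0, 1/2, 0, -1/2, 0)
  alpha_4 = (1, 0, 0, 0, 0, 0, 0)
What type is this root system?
Compute the Cartan integers a_ij = 2(alpha_i, alpha_j)/(alpha_j, alpha_j); the resulting 4x4 Cartan matrix is
[[2, -1, 0, 0], [-1, 2, 0, -2], [0, 0, 2, -1], [0, -1, -1, 2]].
The roots have two lengths (squared-length ratio 2:1); the short ones are alpha_{3,4}. The associated Dynkin diagram is a chain of 4 nodes with a double edge between the middle two (F_4), so the type is F_4.

F_4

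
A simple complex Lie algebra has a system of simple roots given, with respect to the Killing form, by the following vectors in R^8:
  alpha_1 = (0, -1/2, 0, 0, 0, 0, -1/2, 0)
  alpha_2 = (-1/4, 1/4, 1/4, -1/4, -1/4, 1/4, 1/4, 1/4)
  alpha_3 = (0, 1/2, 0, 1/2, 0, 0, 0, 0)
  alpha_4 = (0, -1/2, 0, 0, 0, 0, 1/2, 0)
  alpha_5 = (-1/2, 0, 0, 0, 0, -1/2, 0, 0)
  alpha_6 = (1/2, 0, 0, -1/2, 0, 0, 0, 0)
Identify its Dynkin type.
type E_6

Compute the Cartan integers a_ij = 2(alpha_i, alpha_j)/(alpha_j, alpha_j); the resulting 6x6 Cartan matrix is
[[2, -1, -1, 0, 0, 0], [-1, 2, 0, 0, 0, 0], [-1, 0, 2, -1, 0, -1], [0, 0, -1, 2, 0, 0], [0, 0, 0, 0, 2, -1], [0, 0, -1, 0, -1, 2]].
All simple roots have the same length, so the diagram is simply laced. The associated Dynkin diagram is a chain of 5 nodes with one extra node attached to the third node from one end (E_6), so the type is E_6.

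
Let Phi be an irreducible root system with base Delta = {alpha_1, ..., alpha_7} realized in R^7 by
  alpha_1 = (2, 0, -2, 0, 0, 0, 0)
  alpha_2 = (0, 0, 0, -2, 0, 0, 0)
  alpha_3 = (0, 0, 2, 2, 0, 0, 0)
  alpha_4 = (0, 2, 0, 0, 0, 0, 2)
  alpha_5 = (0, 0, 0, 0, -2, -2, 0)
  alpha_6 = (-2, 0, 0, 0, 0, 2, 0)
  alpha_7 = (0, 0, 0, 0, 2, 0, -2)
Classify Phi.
Compute the Cartan integers a_ij = 2(alpha_i, alpha_j)/(alpha_j, alpha_j); the resulting 7x7 Cartan matrix is
[[2, 0, -1, 0, 0, -1, 0], [0, 2, -1, 0, 0, 0, 0], [-1, -2, 2, 0, 0, 0, 0], [0, 0, 0, 2, 0, 0, -1], [0, 0, 0, 0, 2, -1, -1], [-1, 0, 0, 0, -1, 2, 0], [0, 0, 0, -1, -1, 0, 2]].
The roots have two lengths (squared-length ratio 2:1); the short ones are alpha_{2}. The associated Dynkin diagram is a chain of 7 nodes with a double edge at one end; the terminal node there is the unique short simple root (B_7), so the type is B_7 (the algebra so(15)).

B7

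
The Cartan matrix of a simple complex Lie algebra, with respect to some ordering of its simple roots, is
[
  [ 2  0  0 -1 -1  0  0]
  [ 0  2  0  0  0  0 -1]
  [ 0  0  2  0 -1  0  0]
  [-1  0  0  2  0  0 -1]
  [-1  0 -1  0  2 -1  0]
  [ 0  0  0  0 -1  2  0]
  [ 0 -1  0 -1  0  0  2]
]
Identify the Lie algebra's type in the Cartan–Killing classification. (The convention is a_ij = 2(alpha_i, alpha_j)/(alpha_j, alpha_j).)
type D_7

The matrix has rank 7 with 2's on the diagonal. Reading the off-diagonal entries as Dynkin edges (a single edge where a_ij = a_ji = -1; a double or triple edge where a_ij * a_ji = 2 or 3), the diagram is a chain of 5 nodes with a fork of two nodes at one end (D_7). One simple-root ordering that puts it in standard form is (alpha_2, alpha_7, alpha_4, alpha_1, alpha_5, alpha_6, alpha_3). So the algebra is type D_7, i.e. so(14).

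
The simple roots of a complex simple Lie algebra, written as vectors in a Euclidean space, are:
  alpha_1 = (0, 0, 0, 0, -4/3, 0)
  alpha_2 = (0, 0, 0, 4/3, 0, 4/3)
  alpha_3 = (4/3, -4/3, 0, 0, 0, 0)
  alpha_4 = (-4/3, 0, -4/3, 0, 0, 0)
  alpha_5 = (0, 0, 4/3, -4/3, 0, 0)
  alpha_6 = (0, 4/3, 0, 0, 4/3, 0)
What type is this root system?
B_6

Compute the Cartan integers a_ij = 2(alpha_i, alpha_j)/(alpha_j, alpha_j); the resulting 6x6 Cartan matrix is
[[2, 0, 0, 0, 0, -1], [0, 2, 0, 0, -1, 0], [0, 0, 2, -1, 0, -1], [0, 0, -1, 2, -1, 0], [0, -1, 0, -1, 2, 0], [-2, 0, -1, 0, 0, 2]].
The roots have two lengths (squared-length ratio 2:1); the short ones are alpha_{1}. The associated Dynkin diagram is a chain of 6 nodes with a double edge at one end; the terminal node there is the unique short simple root (B_6), so the type is B_6 (the algebra so(13)).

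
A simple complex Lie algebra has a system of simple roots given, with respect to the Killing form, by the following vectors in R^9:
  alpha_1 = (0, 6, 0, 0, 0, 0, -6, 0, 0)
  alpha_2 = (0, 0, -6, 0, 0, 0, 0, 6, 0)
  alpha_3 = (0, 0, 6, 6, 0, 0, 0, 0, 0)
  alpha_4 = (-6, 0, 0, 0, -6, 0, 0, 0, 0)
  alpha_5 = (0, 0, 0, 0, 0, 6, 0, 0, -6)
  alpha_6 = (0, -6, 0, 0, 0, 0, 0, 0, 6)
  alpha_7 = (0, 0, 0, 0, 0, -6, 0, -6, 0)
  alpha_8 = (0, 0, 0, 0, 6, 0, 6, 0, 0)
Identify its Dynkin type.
Compute the Cartan integers a_ij = 2(alpha_i, alpha_j)/(alpha_j, alpha_j); the resulting 8x8 Cartan matrix is
[[2, 0, 0, 0, 0, -1, 0, -1], [0, 2, -1, 0, 0, 0, -1, 0], [0, -1, 2, 0, 0, 0, 0, 0], [0, 0, 0, 2, 0, 0, 0, -1], [0, 0, 0, 0, 2, -1, -1, 0], [-1, 0, 0, 0, -1, 2, 0, 0], [0, -1, 0, 0, -1, 0, 2, 0], [-1, 0, 0, -1, 0, 0, 0, 2]].
All simple roots have the same length, so the diagram is simply laced. The associated Dynkin diagram is a chain of 8 nodes with single edges (A_8), so the type is A_8 (the algebra sl(9)).

type A_8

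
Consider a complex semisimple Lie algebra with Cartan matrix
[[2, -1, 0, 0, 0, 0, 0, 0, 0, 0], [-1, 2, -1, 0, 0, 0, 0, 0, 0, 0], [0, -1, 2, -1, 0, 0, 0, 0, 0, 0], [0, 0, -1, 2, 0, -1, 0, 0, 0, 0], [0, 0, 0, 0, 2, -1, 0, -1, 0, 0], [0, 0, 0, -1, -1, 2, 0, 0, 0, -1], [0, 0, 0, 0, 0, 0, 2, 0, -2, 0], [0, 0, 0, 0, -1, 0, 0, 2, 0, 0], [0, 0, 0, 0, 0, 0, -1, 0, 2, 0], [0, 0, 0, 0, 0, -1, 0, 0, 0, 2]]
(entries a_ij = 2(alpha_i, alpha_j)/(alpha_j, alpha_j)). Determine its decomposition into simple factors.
The diagram associated to this matrix has two connected components: the simple roots {alpha_7, alpha_9} form a chain of 2 nodes with a double edge at one end; the terminal node there is the unique short simple root (B_2), and {alpha_1, alpha_2, alpha_3, alpha_4, alpha_5, alpha_6, alpha_8, alpha_10} form a chain of 7 nodes with one extra node attached to the third node from one end (E_8). A semisimple Lie algebra decomposes uniquely as the direct sum of simple ideals, one per connected component of its Dynkin diagram, so g ≅ B_2 ⊕ E_8 (dimension 10 + 248 = 258).

B_2 (so(5)) + E_8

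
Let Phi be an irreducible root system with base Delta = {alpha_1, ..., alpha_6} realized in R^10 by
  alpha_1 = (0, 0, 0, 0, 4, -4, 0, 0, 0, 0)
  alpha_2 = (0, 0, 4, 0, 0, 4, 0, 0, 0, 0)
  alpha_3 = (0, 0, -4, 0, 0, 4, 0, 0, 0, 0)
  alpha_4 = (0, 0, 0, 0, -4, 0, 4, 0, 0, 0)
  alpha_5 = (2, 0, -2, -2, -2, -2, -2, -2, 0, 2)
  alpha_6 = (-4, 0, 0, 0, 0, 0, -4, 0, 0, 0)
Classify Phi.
E_6

Compute the Cartan integers a_ij = 2(alpha_i, alpha_j)/(alpha_j, alpha_j); the resulting 6x6 Cartan matrix is
[[2, -1, -1, -1, 0, 0], [-1, 2, 0, 0, -1, 0], [-1, 0, 2, 0, 0, 0], [-1, 0, 0, 2, 0, -1], [0, -1, 0, 0, 2, 0], [0, 0, 0, -1, 0, 2]].
All simple roots have the same length, so the diagram is simply laced. The associated Dynkin diagram is a chain of 5 nodes with one extra node attached to the third node from one end (E_6), so the type is E_6.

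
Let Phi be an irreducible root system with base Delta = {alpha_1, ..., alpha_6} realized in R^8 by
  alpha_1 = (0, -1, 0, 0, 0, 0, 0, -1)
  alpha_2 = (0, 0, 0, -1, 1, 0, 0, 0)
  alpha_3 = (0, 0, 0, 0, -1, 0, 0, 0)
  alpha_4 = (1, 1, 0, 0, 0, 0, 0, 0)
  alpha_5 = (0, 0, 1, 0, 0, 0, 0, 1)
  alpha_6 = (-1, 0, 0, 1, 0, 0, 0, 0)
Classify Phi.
B_6

Compute the Cartan integers a_ij = 2(alpha_i, alpha_j)/(alpha_j, alpha_j); the resulting 6x6 Cartan matrix is
[[2, 0, 0, -1, -1, 0], [0, 2, -2, 0, 0, -1], [0, -1, 2, 0, 0, 0], [-1, 0, 0, 2, 0, -1], [-1, 0, 0, 0, 2, 0], [0, -1, 0, -1, 0, 2]].
The roots have two lengths (squared-length ratio 2:1); the short ones are alpha_{3}. The associated Dynkin diagram is a chain of 6 nodes with a double edge at one end; the terminal node there is the unique short simple root (B_6), so the type is B_6 (the algebra so(13)).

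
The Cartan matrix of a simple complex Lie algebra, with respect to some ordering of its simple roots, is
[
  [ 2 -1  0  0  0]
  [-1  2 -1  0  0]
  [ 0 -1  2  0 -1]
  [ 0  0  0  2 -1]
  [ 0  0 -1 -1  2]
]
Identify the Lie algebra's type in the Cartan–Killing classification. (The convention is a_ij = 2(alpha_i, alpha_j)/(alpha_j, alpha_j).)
A_5 (sl(6))

The matrix has rank 5 with 2's on the diagonal. Reading the off-diagonal entries as Dynkin edges (a single edge where a_ij = a_ji = -1; a double or triple edge where a_ij * a_ji = 2 or 3), the diagram is a chain of 5 nodes with single edges (A_5). One simple-root ordering that puts it in standard form is (alpha_1, alpha_2, alpha_3, alpha_5, alpha_4). So the algebra is type A_5, i.e. sl(6).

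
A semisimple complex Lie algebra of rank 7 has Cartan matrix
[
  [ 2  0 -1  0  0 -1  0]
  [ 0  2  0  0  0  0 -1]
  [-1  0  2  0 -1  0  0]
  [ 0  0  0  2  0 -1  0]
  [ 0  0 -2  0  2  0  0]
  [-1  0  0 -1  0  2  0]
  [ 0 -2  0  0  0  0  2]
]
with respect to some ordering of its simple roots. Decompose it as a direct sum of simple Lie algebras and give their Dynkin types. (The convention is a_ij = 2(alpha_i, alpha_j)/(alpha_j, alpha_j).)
The diagram associated to this matrix has two connected components: the simple roots {alpha_2, alpha_7} form a chain of 2 nodes with a double edge at one end; the terminal node there is the unique short simple root (B_2), and {alpha_1, alpha_3, alpha_4, alpha_5, alpha_6} form a chain of 5 nodes with a double edge at one end; the terminal node there is the unique long simple root (C_5). A semisimple Lie algebra decomposes uniquely as the direct sum of simple ideals, one per connected component of its Dynkin diagram, so g ≅ B_2 ⊕ C_5 (dimension 10 + 55 = 65).

B2 ⊕ C5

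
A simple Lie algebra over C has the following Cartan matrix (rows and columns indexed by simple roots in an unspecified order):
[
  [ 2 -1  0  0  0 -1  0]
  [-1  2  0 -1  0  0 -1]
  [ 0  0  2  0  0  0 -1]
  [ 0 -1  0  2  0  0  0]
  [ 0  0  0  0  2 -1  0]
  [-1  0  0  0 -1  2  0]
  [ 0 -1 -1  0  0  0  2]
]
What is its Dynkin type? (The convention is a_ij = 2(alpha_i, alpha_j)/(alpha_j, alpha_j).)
E_7

The matrix has rank 7 with 2's on the diagonal. Reading the off-diagonal entries as Dynkin edges (a single edge where a_ij = a_ji = -1; a double or triple edge where a_ij * a_ji = 2 or 3), the diagram is a chain of 6 nodes with one extra node attached to the third node from one end (E_7). One simple-root ordering that puts it in standard form is (alpha_3, alpha_4, alpha_7, alpha_2, alpha_1, alpha_6, alpha_5). So the algebra is type E_7.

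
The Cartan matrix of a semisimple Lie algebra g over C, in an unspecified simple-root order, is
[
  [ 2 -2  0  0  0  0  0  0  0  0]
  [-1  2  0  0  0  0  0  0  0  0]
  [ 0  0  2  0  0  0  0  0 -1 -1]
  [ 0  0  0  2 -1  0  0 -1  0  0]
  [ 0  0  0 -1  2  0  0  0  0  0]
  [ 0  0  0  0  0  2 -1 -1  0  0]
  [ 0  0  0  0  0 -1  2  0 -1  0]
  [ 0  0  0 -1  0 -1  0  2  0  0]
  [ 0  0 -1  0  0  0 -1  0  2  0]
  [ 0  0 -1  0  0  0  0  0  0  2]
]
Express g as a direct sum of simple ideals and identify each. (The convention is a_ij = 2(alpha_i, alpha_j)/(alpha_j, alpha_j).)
The diagram associated to this matrix has two connected components: the simple roots {alpha_3, alpha_4, alpha_5, alpha_6, alpha_7, alpha_8, alpha_9, alpha_10} form a chain of 8 nodes with single edges (A_8), and {alpha_1, alpha_2} form a chain of 2 nodes with a double edge at one end; the terminal node there is the unique short simple root (B_2). A semisimple Lie algebra decomposes uniquely as the direct sum of simple ideals, one per connected component of its Dynkin diagram, so g ≅ A_8 ⊕ B_2 (dimension 80 + 10 = 90).

A_8 (sl(9)) + B_2 (so(5))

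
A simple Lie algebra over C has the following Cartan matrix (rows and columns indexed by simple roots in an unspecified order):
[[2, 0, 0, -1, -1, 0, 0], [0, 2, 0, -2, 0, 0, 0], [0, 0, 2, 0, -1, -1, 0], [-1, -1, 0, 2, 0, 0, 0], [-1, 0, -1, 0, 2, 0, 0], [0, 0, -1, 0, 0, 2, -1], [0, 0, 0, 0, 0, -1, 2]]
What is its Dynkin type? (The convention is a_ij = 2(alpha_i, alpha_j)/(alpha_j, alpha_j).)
The matrix has rank 7 with 2's on the diagonal. Reading the off-diagonal entries as Dynkin edges (a single edge where a_ij = a_ji = -1; a double or triple edge where a_ij * a_ji = 2 or 3), the diagram is a chain of 7 nodes with a double edge at one end; the terminal node there is the unique long simple root (C_7). One simple-root ordering that puts it in standard form is (alpha_7, alpha_6, alpha_3, alpha_5, alpha_1, alpha_4, alpha_2). So the algebra is type C_7, i.e. sp(14).

C_7 (sp(14))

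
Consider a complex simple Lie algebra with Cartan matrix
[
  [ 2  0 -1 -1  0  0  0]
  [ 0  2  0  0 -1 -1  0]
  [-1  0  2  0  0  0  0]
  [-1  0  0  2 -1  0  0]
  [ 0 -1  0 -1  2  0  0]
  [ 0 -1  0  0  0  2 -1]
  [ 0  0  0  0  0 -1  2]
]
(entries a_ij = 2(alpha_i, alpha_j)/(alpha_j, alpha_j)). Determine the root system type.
The matrix has rank 7 with 2's on the diagonal. Reading the off-diagonal entries as Dynkin edges (a single edge where a_ij = a_ji = -1; a double or triple edge where a_ij * a_ji = 2 or 3), the diagram is a chain of 7 nodes with single edges (A_7). One simple-root ordering that puts it in standard form is (alpha_7, alpha_6, alpha_2, alpha_5, alpha_4, alpha_1, alpha_3). So the algebra is type A_7, i.e. sl(8).

type A_7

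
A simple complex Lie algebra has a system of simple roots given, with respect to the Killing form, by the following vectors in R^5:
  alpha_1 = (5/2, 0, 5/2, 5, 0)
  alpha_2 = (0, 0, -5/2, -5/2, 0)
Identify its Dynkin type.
G_2

Compute the Cartan integers a_ij = 2(alpha_i, alpha_j)/(alpha_j, alpha_j); the resulting 2x2 Cartan matrix is
[[2, -3], [-1, 2]].
The roots have two lengths (squared-length ratio 3:1); the short ones are alpha_{2}. The associated Dynkin diagram is two nodes joined by a triple edge (G_2), so the type is G_2.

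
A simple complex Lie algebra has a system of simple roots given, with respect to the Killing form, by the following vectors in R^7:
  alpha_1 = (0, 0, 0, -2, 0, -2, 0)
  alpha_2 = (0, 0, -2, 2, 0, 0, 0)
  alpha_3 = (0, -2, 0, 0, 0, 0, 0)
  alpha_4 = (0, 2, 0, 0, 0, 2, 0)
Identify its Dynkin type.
Compute the Cartan integers a_ij = 2(alpha_i, alpha_j)/(alpha_j, alpha_j); the resulting 4x4 Cartan matrix is
[[2, -1, 0, -1], [-1, 2, 0, 0], [0, 0, 2, -1], [-1, 0, -2, 2]].
The roots have two lengths (squared-length ratio 2:1); the short ones are alpha_{3}. The associated Dynkin diagram is a chain of 4 nodes with a double edge at one end; the terminal node there is the unique short simple root (B_4), so the type is B_4 (the algebra so(9)).

B_4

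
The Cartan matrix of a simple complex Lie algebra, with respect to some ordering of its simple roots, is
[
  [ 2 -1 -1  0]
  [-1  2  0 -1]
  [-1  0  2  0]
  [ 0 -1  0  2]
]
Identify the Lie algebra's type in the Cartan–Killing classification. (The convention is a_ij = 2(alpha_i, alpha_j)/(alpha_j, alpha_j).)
type A_4

The matrix has rank 4 with 2's on the diagonal. Reading the off-diagonal entries as Dynkin edges (a single edge where a_ij = a_ji = -1; a double or triple edge where a_ij * a_ji = 2 or 3), the diagram is a chain of 4 nodes with single edges (A_4). One simple-root ordering that puts it in standard form is (alpha_4, alpha_2, alpha_1, alpha_3). So the algebra is type A_4, i.e. sl(5).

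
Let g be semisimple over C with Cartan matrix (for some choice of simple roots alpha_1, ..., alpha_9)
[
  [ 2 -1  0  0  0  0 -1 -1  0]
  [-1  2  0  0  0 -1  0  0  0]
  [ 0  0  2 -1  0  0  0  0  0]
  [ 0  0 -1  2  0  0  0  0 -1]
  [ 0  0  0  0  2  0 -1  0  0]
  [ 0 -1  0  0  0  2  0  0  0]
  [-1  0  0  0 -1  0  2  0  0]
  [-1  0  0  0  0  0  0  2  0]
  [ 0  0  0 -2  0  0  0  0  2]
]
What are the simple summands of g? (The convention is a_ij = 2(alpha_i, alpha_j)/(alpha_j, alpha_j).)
C_3 + E_6

The diagram associated to this matrix has two connected components: the simple roots {alpha_3, alpha_4, alpha_9} form a chain of 3 nodes with a double edge at one end; the terminal node there is the unique long simple root (C_3), and {alpha_1, alpha_2, alpha_5, alpha_6, alpha_7, alpha_8} form a chain of 5 nodes with one extra node attached to the third node from one end (E_6). A semisimple Lie algebra decomposes uniquely as the direct sum of simple ideals, one per connected component of its Dynkin diagram, so g ≅ C_3 ⊕ E_6 (dimension 21 + 78 = 99).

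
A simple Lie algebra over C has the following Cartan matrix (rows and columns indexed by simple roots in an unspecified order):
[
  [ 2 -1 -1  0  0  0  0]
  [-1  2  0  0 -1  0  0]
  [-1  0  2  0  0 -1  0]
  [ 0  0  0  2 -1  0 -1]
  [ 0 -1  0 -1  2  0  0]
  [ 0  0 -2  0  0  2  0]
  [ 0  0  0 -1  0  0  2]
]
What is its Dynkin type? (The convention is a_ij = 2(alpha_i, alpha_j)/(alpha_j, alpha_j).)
C_7 (sp(14))

The matrix has rank 7 with 2's on the diagonal. Reading the off-diagonal entries as Dynkin edges (a single edge where a_ij = a_ji = -1; a double or triple edge where a_ij * a_ji = 2 or 3), the diagram is a chain of 7 nodes with a double edge at one end; the terminal node there is the unique long simple root (C_7). One simple-root ordering that puts it in standard form is (alpha_7, alpha_4, alpha_5, alpha_2, alpha_1, alpha_3, alpha_6). So the algebra is type C_7, i.e. sp(14).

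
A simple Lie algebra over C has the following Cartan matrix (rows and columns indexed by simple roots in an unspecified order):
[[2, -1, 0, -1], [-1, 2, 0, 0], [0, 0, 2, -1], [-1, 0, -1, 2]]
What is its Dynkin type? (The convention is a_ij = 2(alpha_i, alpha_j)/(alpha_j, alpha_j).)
The matrix has rank 4 with 2's on the diagonal. Reading the off-diagonal entries as Dynkin edges (a single edge where a_ij = a_ji = -1; a double or triple edge where a_ij * a_ji = 2 or 3), the diagram is a chain of 4 nodes with single edges (A_4). One simple-root ordering that puts it in standard form is (alpha_3, alpha_4, alpha_1, alpha_2). So the algebra is type A_4, i.e. sl(5).

A4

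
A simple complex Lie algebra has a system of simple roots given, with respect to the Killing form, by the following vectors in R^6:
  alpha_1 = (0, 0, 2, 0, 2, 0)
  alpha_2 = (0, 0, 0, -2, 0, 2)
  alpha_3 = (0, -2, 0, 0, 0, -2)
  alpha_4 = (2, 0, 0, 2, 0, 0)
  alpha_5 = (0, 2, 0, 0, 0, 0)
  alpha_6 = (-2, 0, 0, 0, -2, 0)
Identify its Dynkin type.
Compute the Cartan integers a_ij = 2(alpha_i, alpha_j)/(alpha_j, alpha_j); the resulting 6x6 Cartan matrix is
[[2, 0, 0, 0, 0, -1], [0, 2, -1, -1, 0, 0], [0, -1, 2, 0, -2, 0], [0, -1, 0, 2, 0, -1], [0, 0, -1, 0, 2, 0], [-1, 0, 0, -1, 0, 2]].
The roots have two lengths (squared-length ratio 2:1); the short ones are alpha_{5}. The associated Dynkin diagram is a chain of 6 nodes with a double edge at one end; the terminal node there is the unique short simple root (B_6), so the type is B_6 (the algebra so(13)).

type B_6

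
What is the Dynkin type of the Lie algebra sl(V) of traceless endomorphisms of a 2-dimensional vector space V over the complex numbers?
type A_1

This is sl(2), which has dimension 2^2 - 1 = 3 and rank 2 - 1 = 1 (a Cartan subalgebra is the diagonal traceless matrices). In the classification of classical Lie algebras, the special linear algebra sl(n+1) has type A_n; here n = 1, so the Dynkin diagram is a chain of 1 nodes with single edges (A_1). Hence the type is A_1.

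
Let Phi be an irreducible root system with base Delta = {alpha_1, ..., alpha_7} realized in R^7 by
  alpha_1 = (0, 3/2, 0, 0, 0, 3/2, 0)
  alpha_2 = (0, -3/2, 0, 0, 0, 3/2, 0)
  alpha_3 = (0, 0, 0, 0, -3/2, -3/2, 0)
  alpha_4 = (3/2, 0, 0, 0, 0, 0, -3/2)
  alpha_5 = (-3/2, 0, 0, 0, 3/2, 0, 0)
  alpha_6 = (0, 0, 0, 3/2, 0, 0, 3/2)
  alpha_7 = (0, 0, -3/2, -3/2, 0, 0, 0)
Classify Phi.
D_7 (so(14))

Compute the Cartan integers a_ij = 2(alpha_i, alpha_j)/(alpha_j, alpha_j); the resulting 7x7 Cartan matrix is
[[2, 0, -1, 0, 0, 0, 0], [0, 2, -1, 0, 0, 0, 0], [-1, -1, 2, 0, -1, 0, 0], [0, 0, 0, 2, -1, -1, 0], [0, 0, -1, -1, 2, 0, 0], [0, 0, 0, -1, 0, 2, -1], [0, 0, 0, 0, 0, -1, 2]].
All simple roots have the same length, so the diagram is simply laced. The associated Dynkin diagram is a chain of 5 nodes with a fork of two nodes at one end (D_7), so the type is D_7 (the algebra so(14)).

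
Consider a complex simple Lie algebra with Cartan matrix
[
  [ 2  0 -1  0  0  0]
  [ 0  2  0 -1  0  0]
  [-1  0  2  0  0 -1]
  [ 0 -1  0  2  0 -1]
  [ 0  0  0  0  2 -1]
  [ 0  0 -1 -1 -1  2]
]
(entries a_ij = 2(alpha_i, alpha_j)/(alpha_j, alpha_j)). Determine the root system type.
The matrix has rank 6 with 2's on the diagonal. Reading the off-diagonal entries as Dynkin edges (a single edge where a_ij = a_ji = -1; a double or triple edge where a_ij * a_ji = 2 or 3), the diagram is a chain of 5 nodes with one extra node attached to the third node from one end (E_6). One simple-root ordering that puts it in standard form is (alpha_2, alpha_5, alpha_4, alpha_6, alpha_3, alpha_1). So the algebra is type E_6.

type E_6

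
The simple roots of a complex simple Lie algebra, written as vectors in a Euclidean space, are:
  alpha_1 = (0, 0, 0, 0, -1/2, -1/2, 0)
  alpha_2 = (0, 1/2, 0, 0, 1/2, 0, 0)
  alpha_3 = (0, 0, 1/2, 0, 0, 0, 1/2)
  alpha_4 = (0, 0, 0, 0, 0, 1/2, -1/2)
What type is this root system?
A_4

Compute the Cartan integers a_ij = 2(alpha_i, alpha_j)/(alpha_j, alpha_j); the resulting 4x4 Cartan matrix is
[[2, -1, 0, -1], [-1, 2, 0, 0], [0, 0, 2, -1], [-1, 0, -1, 2]].
All simple roots have the same length, so the diagram is simply laced. The associated Dynkin diagram is a chain of 4 nodes with single edges (A_4), so the type is A_4 (the algebra sl(5)).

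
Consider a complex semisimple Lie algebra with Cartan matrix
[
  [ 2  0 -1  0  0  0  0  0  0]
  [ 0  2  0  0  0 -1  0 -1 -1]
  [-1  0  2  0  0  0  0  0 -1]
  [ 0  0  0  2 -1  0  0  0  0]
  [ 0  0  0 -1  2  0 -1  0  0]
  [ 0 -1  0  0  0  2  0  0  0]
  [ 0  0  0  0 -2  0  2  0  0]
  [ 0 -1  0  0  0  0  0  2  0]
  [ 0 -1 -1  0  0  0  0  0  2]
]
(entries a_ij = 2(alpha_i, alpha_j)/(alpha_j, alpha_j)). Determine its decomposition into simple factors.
The diagram associated to this matrix has two connected components: the simple roots {alpha_4, alpha_5, alpha_7} form a chain of 3 nodes with a double edge at one end; the terminal node there is the unique long simple root (C_3), and {alpha_1, alpha_2, alpha_3, alpha_6, alpha_8, alpha_9} form a chain of 4 nodes with a fork of two nodes at one end (D_6). A semisimple Lie algebra decomposes uniquely as the direct sum of simple ideals, one per connected component of its Dynkin diagram, so g ≅ C_3 ⊕ D_6 (dimension 21 + 66 = 87).

C_3 + D_6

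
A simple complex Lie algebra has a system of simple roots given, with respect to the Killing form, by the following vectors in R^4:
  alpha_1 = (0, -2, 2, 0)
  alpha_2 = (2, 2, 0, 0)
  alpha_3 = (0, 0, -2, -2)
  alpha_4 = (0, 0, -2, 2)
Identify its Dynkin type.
type D_4

Compute the Cartan integers a_ij = 2(alpha_i, alpha_j)/(alpha_j, alpha_j); the resulting 4x4 Cartan matrix is
[[2, -1, -1, -1], [-1, 2, 0, 0], [-1, 0, 2, 0], [-1, 0, 0, 2]].
All simple roots have the same length, so the diagram is simply laced. The associated Dynkin diagram is a chain of 2 nodes with a fork of two nodes at one end (D_4), so the type is D_4 (the algebra so(8)).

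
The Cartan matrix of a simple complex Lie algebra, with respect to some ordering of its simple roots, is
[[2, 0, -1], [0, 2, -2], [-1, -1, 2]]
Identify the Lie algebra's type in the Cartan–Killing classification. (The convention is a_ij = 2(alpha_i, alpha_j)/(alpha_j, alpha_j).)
The matrix has rank 3 with 2's on the diagonal. Reading the off-diagonal entries as Dynkin edges (a single edge where a_ij = a_ji = -1; a double or triple edge where a_ij * a_ji = 2 or 3), the diagram is a chain of 3 nodes with a double edge at one end; the terminal node there is the unique long simple root (C_3). One simple-root ordering that puts it in standard form is (alpha_1, alpha_3, alpha_2). So the algebra is type C_3, i.e. sp(6).

C_3 (sp(6))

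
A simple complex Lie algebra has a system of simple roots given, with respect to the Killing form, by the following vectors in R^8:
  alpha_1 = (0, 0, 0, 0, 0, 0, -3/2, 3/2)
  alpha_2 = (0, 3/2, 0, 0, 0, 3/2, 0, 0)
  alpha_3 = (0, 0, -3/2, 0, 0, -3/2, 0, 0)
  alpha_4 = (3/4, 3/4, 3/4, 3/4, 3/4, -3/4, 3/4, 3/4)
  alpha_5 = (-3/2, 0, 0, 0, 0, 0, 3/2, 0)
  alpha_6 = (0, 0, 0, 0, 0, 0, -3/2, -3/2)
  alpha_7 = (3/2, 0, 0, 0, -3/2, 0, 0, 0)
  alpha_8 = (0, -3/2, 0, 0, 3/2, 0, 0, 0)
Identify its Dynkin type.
E8

Compute the Cartan integers a_ij = 2(alpha_i, alpha_j)/(alpha_j, alpha_j); the resulting 8x8 Cartan matrix is
[[2, 0, 0, 0, -1, 0, 0, 0], [0, 2, -1, 0, 0, 0, 0, -1], [0, -1, 2, 0, 0, 0, 0, 0], [0, 0, 0, 2, 0, -1, 0, 0], [-1, 0, 0, 0, 2, -1, -1, 0], [0, 0, 0, -1, -1, 2, 0, 0], [0, 0, 0, 0, -1, 0, 2, -1], [0, -1, 0, 0, 0, 0, -1, 2]].
All simple roots have the same length, so the diagram is simply laced. The associated Dynkin diagram is a chain of 7 nodes with one extra node attached to the third node from one end (E_8), so the type is E_8.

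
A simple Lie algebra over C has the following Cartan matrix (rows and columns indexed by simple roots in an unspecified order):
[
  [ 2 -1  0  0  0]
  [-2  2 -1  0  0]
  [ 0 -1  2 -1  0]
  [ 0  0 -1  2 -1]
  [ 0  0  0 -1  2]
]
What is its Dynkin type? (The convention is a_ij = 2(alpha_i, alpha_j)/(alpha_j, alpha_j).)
The matrix has rank 5 with 2's on the diagonal. Reading the off-diagonal entries as Dynkin edges (a single edge where a_ij = a_ji = -1; a double or triple edge where a_ij * a_ji = 2 or 3), the diagram is a chain of 5 nodes with a double edge at one end; the terminal node there is the unique short simple root (B_5). One simple-root ordering that puts it in standard form is (alpha_5, alpha_4, alpha_3, alpha_2, alpha_1). So the algebra is type B_5, i.e. so(11).

type B_5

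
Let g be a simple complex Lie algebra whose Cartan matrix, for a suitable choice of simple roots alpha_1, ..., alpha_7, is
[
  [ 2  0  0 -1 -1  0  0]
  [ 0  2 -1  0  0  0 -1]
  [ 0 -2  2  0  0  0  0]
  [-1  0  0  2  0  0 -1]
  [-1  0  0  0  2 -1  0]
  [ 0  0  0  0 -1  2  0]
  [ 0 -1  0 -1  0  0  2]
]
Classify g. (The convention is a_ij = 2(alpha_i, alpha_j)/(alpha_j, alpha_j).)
C_7

The matrix has rank 7 with 2's on the diagonal. Reading the off-diagonal entries as Dynkin edges (a single edge where a_ij = a_ji = -1; a double or triple edge where a_ij * a_ji = 2 or 3), the diagram is a chain of 7 nodes with a double edge at one end; the terminal node there is the unique long simple root (C_7). One simple-root ordering that puts it in standard form is (alpha_6, alpha_5, alpha_1, alpha_4, alpha_7, alpha_2, alpha_3). So the algebra is type C_7, i.e. sp(14).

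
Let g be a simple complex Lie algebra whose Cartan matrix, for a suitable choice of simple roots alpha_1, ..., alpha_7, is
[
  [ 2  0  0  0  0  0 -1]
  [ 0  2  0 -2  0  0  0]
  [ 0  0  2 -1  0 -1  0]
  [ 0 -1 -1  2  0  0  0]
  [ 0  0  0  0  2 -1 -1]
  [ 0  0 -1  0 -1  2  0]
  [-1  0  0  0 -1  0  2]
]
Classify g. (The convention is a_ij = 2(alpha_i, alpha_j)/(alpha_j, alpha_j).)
C_7 (sp(14))

The matrix has rank 7 with 2's on the diagonal. Reading the off-diagonal entries as Dynkin edges (a single edge where a_ij = a_ji = -1; a double or triple edge where a_ij * a_ji = 2 or 3), the diagram is a chain of 7 nodes with a double edge at one end; the terminal node there is the unique long simple root (C_7). One simple-root ordering that puts it in standard form is (alpha_1, alpha_7, alpha_5, alpha_6, alpha_3, alpha_4, alpha_2). So the algebra is type C_7, i.e. sp(14).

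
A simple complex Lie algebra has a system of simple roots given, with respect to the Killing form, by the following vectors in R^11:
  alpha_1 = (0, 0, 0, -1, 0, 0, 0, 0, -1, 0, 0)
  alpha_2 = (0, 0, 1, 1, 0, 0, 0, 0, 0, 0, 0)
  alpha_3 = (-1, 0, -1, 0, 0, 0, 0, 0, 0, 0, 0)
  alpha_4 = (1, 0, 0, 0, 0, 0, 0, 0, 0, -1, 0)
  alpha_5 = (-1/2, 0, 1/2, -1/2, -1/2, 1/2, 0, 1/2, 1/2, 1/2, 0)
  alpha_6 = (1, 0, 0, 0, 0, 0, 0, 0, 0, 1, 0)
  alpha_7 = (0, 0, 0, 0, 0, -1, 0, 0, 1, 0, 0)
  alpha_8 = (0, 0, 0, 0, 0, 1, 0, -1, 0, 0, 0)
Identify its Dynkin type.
E_8

Compute the Cartan integers a_ij = 2(alpha_i, alpha_j)/(alpha_j, alpha_j); the resulting 8x8 Cartan matrix is
[[2, -1, 0, 0, 0, 0, -1, 0], [-1, 2, -1, 0, 0, 0, 0, 0], [0, -1, 2, -1, 0, -1, 0, 0], [0, 0, -1, 2, -1, 0, 0, 0], [0, 0, 0, -1, 2, 0, 0, 0], [0, 0, -1, 0, 0, 2, 0, 0], [-1, 0, 0, 0, 0, 0, 2, -1], [0, 0, 0, 0, 0, 0, -1, 2]].
All simple roots have the same length, so the diagram is simply laced. The associated Dynkin diagram is a chain of 7 nodes with one extra node attached to the third node from one end (E_8), so the type is E_8.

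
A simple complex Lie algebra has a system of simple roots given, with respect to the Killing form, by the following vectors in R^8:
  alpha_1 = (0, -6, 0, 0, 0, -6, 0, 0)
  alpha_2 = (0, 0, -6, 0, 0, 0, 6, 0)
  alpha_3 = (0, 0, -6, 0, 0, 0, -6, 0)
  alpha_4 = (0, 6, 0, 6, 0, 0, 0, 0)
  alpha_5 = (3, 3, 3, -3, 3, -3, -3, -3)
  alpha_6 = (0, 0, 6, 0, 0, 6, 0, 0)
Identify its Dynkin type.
Compute the Cartan integers a_ij = 2(alpha_i, alpha_j)/(alpha_j, alpha_j); the resulting 6x6 Cartan matrix is
[[2, 0, 0, -1, 0, -1], [0, 2, 0, 0, -1, -1], [0, 0, 2, 0, 0, -1], [-1, 0, 0, 2, 0, 0], [0, -1, 0, 0, 2, 0], [-1, -1, -1, 0, 0, 2]].
All simple roots have the same length, so the diagram is simply laced. The associated Dynkin diagram is a chain of 5 nodes with one extra node attached to the third node from one end (E_6), so the type is E_6.

E6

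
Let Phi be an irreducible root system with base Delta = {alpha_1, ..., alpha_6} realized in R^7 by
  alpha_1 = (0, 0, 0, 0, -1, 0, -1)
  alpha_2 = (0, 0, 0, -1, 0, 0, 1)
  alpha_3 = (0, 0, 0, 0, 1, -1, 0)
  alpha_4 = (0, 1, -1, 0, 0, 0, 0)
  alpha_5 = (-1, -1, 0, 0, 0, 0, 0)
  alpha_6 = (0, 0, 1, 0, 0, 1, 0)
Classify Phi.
Compute the Cartan integers a_ij = 2(alpha_i, alpha_j)/(alpha_j, alpha_j); the resulting 6x6 Cartan matrix is
[[2, -1, -1, 0, 0, 0], [-1, 2, 0, 0, 0, 0], [-1, 0, 2, 0, 0, -1], [0, 0, 0, 2, -1, -1], [0, 0, 0, -1, 2, 0], [0, 0, -1, -1, 0, 2]].
All simple roots have the same length, so the diagram is simply laced. The associated Dynkin diagram is a chain of 6 nodes with single edges (A_6), so the type is A_6 (the algebra sl(7)).

type A_6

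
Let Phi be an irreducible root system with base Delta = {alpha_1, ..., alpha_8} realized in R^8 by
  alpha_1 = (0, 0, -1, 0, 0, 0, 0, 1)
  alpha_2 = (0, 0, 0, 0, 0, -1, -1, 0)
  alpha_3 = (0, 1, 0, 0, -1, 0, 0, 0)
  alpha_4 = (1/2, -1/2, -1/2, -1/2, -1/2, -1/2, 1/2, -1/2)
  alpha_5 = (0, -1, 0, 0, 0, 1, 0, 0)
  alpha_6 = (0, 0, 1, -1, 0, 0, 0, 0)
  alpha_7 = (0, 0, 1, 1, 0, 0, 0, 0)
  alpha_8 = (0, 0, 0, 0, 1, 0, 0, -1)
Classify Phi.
type E_8

Compute the Cartan integers a_ij = 2(alpha_i, alpha_j)/(alpha_j, alpha_j); the resulting 8x8 Cartan matrix is
[[2, 0, 0, 0, 0, -1, -1, -1], [0, 2, 0, 0, -1, 0, 0, 0], [0, 0, 2, 0, -1, 0, 0, -1], [0, 0, 0, 2, 0, 0, -1, 0], [0, -1, -1, 0, 2, 0, 0, 0], [-1, 0, 0, 0, 0, 2, 0, 0], [-1, 0, 0, -1, 0, 0, 2, 0], [-1, 0, -1, 0, 0, 0, 0, 2]].
All simple roots have the same length, so the diagram is simply laced. The associated Dynkin diagram is a chain of 7 nodes with one extra node attached to the third node from one end (E_8), so the type is E_8.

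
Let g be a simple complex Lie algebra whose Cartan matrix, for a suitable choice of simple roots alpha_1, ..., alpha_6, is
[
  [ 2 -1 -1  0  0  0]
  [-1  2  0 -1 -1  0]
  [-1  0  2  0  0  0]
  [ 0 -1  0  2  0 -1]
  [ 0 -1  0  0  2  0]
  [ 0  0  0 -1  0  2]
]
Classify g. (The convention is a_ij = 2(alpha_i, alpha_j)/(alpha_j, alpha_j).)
E_6

The matrix has rank 6 with 2's on the diagonal. Reading the off-diagonal entries as Dynkin edges (a single edge where a_ij = a_ji = -1; a double or triple edge where a_ij * a_ji = 2 or 3), the diagram is a chain of 5 nodes with one extra node attached to the third node from one end (E_6). One simple-root ordering that puts it in standard form is (alpha_3, alpha_5, alpha_1, alpha_2, alpha_4, alpha_6). So the algebra is type E_6.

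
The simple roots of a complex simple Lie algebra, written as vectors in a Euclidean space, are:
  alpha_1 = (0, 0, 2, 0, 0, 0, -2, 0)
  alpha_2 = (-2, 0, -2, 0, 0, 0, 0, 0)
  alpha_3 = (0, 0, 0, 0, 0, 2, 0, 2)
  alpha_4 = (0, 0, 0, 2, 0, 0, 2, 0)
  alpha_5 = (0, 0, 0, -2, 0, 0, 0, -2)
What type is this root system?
A_5 (sl(6))

Compute the Cartan integers a_ij = 2(alpha_i, alpha_j)/(alpha_j, alpha_j); the resulting 5x5 Cartan matrix is
[[2, -1, 0, -1, 0], [-1, 2, 0, 0, 0], [0, 0, 2, 0, -1], [-1, 0, 0, 2, -1], [0, 0, -1, -1, 2]].
All simple roots have the same length, so the diagram is simply laced. The associated Dynkin diagram is a chain of 5 nodes with single edges (A_5), so the type is A_5 (the algebra sl(6)).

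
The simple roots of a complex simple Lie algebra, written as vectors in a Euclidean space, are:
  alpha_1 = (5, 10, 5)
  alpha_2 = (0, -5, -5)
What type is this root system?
G_2

Compute the Cartan integers a_ij = 2(alpha_i, alpha_j)/(alpha_j, alpha_j); the resulting 2x2 Cartan matrix is
[[2, -3], [-1, 2]].
The roots have two lengths (squared-length ratio 3:1); the short ones are alpha_{2}. The associated Dynkin diagram is two nodes joined by a triple edge (G_2), so the type is G_2.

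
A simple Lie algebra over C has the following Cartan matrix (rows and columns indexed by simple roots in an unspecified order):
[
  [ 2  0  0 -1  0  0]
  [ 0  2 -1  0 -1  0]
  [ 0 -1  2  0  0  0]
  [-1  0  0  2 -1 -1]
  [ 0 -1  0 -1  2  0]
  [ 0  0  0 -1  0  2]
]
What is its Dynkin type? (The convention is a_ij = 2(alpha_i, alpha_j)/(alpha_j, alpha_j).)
The matrix has rank 6 with 2's on the diagonal. Reading the off-diagonal entries as Dynkin edges (a single edge where a_ij = a_ji = -1; a double or triple edge where a_ij * a_ji = 2 or 3), the diagram is a chain of 4 nodes with a fork of two nodes at one end (D_6). One simple-root ordering that puts it in standard form is (alpha_3, alpha_2, alpha_5, alpha_4, alpha_6, alpha_1). So the algebra is type D_6, i.e. so(12).

type D_6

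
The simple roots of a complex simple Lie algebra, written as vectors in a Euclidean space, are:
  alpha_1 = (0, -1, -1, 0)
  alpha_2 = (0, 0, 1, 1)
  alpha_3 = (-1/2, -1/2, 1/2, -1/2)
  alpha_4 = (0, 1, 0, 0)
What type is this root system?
F4

Compute the Cartan integers a_ij = 2(alpha_i, alpha_j)/(alpha_j, alpha_j); the resulting 4x4 Cartan matrix is
[[2, -1, 0, -2], [-1, 2, 0, 0], [0, 0, 2, -1], [-1, 0, -1, 2]].
The roots have two lengths (squared-length ratio 2:1); the short ones are alpha_{3,4}. The associated Dynkin diagram is a chain of 4 nodes with a double edge between the middle two (F_4), so the type is F_4.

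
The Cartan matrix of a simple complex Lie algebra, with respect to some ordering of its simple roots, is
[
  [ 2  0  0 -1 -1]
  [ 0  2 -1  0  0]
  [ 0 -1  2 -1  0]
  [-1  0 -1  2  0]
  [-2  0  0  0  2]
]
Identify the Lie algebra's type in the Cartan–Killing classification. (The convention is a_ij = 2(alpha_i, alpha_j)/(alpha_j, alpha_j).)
The matrix has rank 5 with 2's on the diagonal. Reading the off-diagonal entries as Dynkin edges (a single edge where a_ij = a_ji = -1; a double or triple edge where a_ij * a_ji = 2 or 3), the diagram is a chain of 5 nodes with a double edge at one end; the terminal node there is the unique long simple root (C_5). One simple-root ordering that puts it in standard form is (alpha_2, alpha_3, alpha_4, alpha_1, alpha_5). So the algebra is type C_5, i.e. sp(10).

C5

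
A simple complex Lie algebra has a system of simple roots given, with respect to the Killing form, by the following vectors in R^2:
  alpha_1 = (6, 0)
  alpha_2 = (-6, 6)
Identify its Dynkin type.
Compute the Cartan integers a_ij = 2(alpha_i, alpha_j)/(alpha_j, alpha_j); the resulting 2x2 Cartan matrix is
[[2, -1], [-2, 2]].
The roots have two lengths (squared-length ratio 2:1); the short ones are alpha_{1}. The associated Dynkin diagram is a chain of 2 nodes with a double edge at one end; the terminal node there is the unique short simple root (B_2), so the type is B_2 (the algebra so(5)).

B2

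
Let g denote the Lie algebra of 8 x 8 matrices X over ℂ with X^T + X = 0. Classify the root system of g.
This is so(8) with 8 even, which has dimension 8(8-1)/2 = 28 and rank 8/2 = 4. In the classification of classical Lie algebras, the orthogonal algebra so(2n) in an even number of variables has type D_n; here n = 4, so the Dynkin diagram is a chain of 2 nodes with a fork of two nodes at one end (D_4). Hence the type is D_4.

D_4 (so(8))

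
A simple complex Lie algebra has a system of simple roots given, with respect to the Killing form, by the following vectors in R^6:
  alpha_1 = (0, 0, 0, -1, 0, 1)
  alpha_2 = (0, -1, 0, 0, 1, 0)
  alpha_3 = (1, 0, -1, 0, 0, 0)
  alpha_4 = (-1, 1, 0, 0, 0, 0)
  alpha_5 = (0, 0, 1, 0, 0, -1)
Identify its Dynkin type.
A5

Compute the Cartan integers a_ij = 2(alpha_i, alpha_j)/(alpha_j, alpha_j); the resulting 5x5 Cartan matrix is
[[2, 0, 0, 0, -1], [0, 2, 0, -1, 0], [0, 0, 2, -1, -1], [0, -1, -1, 2, 0], [-1, 0, -1, 0, 2]].
All simple roots have the same length, so the diagram is simply laced. The associated Dynkin diagram is a chain of 5 nodes with single edges (A_5), so the type is A_5 (the algebra sl(6)).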